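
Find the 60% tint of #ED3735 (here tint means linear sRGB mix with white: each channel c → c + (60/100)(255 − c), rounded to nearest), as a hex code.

#F8AFAE

#ED3735 is rgb(237, 55, 53).
Lerp each channel 60% toward 255:
  R: 237 + 10.8 = 247.8 → 248
  G: 55 + 120 = 175 → 175
  B: 53 + 0.6×(255−53) = 53 + 121.2 = 174.2 → 174
rgb(248, 175, 174) = #F8AFAE.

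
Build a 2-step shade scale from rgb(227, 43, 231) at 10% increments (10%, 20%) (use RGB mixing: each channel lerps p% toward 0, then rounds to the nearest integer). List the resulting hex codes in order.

#CC27D0, #B622B9

10%: (227 − 22.7 = 204.3→204, 43 − 4.3 = 38.7→39, 231 − 23.1 = 207.9→208) → #CC27D0
20%: (227 − 45.4 = 181.6→182, 43 − 8.6 = 34.4→34, 231 − 46.2 = 184.8→185) → #B622B9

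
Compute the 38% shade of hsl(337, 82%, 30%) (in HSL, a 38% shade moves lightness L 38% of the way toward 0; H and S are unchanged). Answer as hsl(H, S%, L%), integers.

hsl(337, 82%, 19%)

L moves 38% from 30 toward 0: 30 − 11.4 = 18.6 → 19.
H and S are unchanged.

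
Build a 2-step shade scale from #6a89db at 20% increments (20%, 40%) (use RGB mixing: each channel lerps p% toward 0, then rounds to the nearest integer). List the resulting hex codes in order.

#556eaf, #405283

#6a89db is rgb(106, 137, 219).
20%: (106 − 21.2 = 84.8→85, 137 − 27.4 = 109.6→110, 219 − 43.8 = 175.2→175) → #556eaf
40%: (106 − 42.4 = 63.6→64, 137 − 54.8 = 82.2→82, 219 − 87.6 = 131.4→131) → #405283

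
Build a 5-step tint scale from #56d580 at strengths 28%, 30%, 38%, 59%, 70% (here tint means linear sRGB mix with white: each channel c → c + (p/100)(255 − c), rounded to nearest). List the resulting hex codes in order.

#85e1a4, #89e2a6, #96e5b0, #baeecb, #ccf2d9

#56d580 is rgb(86, 213, 128).
28%: (86 + 47.32 = 133.32→133, 213 + 11.76 = 224.76→225, 128 + 35.56 = 163.56→164) → #85e1a4
30%: (86 + 50.7 = 136.7→137, 213 + 12.6 = 225.6→226, 128 + 38.1 = 166.1→166) → #89e2a6
38%: (86 + 64.22 = 150.22→150, 213 + 15.96 = 228.96→229, 128 + 48.26 = 176.26→176) → #96e5b0
59%: (86 + 99.71 = 185.71→186, 213 + 24.78 = 237.78→238, 128 + 74.93 = 202.93→203) → #baeecb
70%: (86 + 118.3 = 204.3→204, 213 + 29.4 = 242.4→242, 128 + 88.9 = 216.9→217) → #ccf2d9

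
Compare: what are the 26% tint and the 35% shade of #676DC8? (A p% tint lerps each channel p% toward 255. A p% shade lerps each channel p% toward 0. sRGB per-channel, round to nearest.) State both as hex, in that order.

#676DC8 is rgb(103, 109, 200).
26% tint:
  R: 103 + 0.26×(255−103) = 103 + 39.52 = 142.52 → 143
  G: 109 + 0.26×(255−109) = 109 + 37.96 = 146.96 → 147
  B: 200 + 0.26×(255−200) = 200 + 14.3 = 214.3 → 214
  → #8F93D6
35% shade:
  R: 103 + 0.35×(0−103) = 103 − 36.05 = 66.95 → 67
  G: 109 + 0.35×(0−109) = 109 − 38.15 = 70.85 → 71
  B: 200 − 70 = 130 → 130
  → #434782

#8F93D6, #434782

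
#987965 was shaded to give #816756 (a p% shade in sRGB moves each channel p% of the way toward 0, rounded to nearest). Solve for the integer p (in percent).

#987965 is rgb(152, 121, 101); #816756 is rgb(129, 103, 86).
On the R channel (widest range): 129 ≈ 152 + (p/100)(0 − 152), so p ≈ 100×(129 − 152)/(0 − 152) = -2300/-152 = 15.13.
p = 15 reproduces all three channels after rounding.

15%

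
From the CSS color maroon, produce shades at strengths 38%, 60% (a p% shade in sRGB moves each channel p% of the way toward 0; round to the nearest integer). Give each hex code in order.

#4F0000, #330000

CSS maroon is rgb(128, 0, 0).
38%: (128 − 48.64 = 79.36→79, 0→0, 0→0) → #4F0000
60%: (128 − 76.8 = 51.2→51, 0→0, 0→0) → #330000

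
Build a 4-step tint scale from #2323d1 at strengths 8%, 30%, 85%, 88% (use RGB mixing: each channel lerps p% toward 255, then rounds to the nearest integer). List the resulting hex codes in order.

#2323d1 is rgb(35, 35, 209).
8%: (35 + 17.6 = 52.6→53, 35 + 17.6 = 52.6→53, 209 + 3.68 = 212.68→213) → #3535d5
30%: (35 + 66 = 101→101, 35 + 66 = 101→101, 209 + 13.8 = 222.8→223) → #6565df
85%: (35 + 187 = 222→222, 35 + 187 = 222→222, 209 + 39.1 = 248.1→248) → #dedef8
88%: (35 + 193.6 = 228.6→229, 35 + 193.6 = 228.6→229, 209 + 40.48 = 249.48→249) → #e5e5f9

#3535d5, #6565df, #dedef8, #e5e5f9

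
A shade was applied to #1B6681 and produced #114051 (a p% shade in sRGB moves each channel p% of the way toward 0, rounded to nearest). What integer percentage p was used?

#1B6681 is rgb(27, 102, 129); #114051 is rgb(17, 64, 81).
On the B channel (widest range): 81 ≈ 129 + (p/100)(0 − 129), so p ≈ 100×(81 − 129)/(0 − 129) = -4800/-129 = 37.21.
p = 37 reproduces all three channels after rounding.

37%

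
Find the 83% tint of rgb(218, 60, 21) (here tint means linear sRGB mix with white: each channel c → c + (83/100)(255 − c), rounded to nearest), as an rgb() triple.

rgb(249, 222, 215)

Lerp each channel 83% toward 255:
  R: 218 + 30.71 = 248.71 → 249
  G: 60 + 0.83×(255−60) = 60 + 161.85 = 221.85 → 222
  B: 21 + 194.22 = 215.22 → 215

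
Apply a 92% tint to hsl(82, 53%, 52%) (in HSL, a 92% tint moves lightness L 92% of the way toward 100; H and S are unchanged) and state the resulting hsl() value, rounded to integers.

L moves 92% from 52 toward 100: 52 + 44.16 = 96.16 → 96.
H and S are unchanged.

hsl(82, 53%, 96%)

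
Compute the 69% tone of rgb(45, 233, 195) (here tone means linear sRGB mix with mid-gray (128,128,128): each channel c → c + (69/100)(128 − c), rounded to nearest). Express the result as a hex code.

#66A195

Lerp each channel 69% toward 128:
  R: 45 + 0.69×(128−45) = 45 + 57.27 = 102.27 → 102
  G: 233 − 72.45 = 160.55 → 161
  B: 195 − 46.23 = 148.77 → 149
rgb(102, 161, 149) = #66A195.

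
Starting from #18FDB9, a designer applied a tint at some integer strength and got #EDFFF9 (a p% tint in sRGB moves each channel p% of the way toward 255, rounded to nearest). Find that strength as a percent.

#18FDB9 is rgb(24, 253, 185); #EDFFF9 is rgb(237, 255, 249).
On the R channel (widest range): 237 ≈ 24 + (p/100)(255 − 24), so p ≈ 100×(237 − 24)/(255 − 24) = 21300/231 = 92.21.
p = 92 reproduces all three channels after rounding.

92%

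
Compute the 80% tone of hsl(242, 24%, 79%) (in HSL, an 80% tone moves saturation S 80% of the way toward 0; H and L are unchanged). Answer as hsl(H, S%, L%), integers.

hsl(242, 5%, 79%)

S moves 80% from 24 toward 0: 24 − 19.2 = 4.8 → 5.
H and L are unchanged.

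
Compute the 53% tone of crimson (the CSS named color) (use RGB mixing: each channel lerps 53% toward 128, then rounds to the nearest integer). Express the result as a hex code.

CSS crimson is rgb(220, 20, 60).
Lerp each channel 53% toward 128:
  R: 220 − 48.76 = 171.24 → 171
  G: 20 + 0.53×(128−20) = 20 + 57.24 = 77.24 → 77
  B: 60 + 0.53×(128−60) = 60 + 36.04 = 96.04 → 96
rgb(171, 77, 96) = #AB4D60.

#AB4D60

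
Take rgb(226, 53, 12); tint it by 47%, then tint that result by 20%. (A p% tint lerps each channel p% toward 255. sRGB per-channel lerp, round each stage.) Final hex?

#f3a998

Lerp each channel 47% toward 255:
  R: 226 + 13.63 = 239.63 → 240
  G: 53 + 0.47×(255−53) = 53 + 94.94 = 147.94 → 148
  B: 12 + 0.47×(255−12) = 12 + 114.21 = 126.21 → 126
After the tint: rgb(240, 148, 126) = #f0947e.
Lerp each channel 20% toward 255:
  R: 240 + 0.2×(255−240) = 240 + 3 = 243 → 243
  G: 148 + 0.2×(255−148) = 148 + 21.4 = 169.4 → 169
  B: 126 + 25.8 = 151.8 → 152
rgb(243, 169, 152) = #f3a998.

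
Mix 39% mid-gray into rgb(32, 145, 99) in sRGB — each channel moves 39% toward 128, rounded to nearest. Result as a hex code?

#458a6e

A 39% tone moves each channel 39% toward 128:
  R: 32 + 0.39×(128−32) = 32 + 37.44 = 69.44 → 69
  G: 145 + 0.39×(128−145) = 145 − 6.63 = 138.37 → 138
  B: 99 + 11.31 = 110.31 → 110
rgb(69, 138, 110) = #458a6e.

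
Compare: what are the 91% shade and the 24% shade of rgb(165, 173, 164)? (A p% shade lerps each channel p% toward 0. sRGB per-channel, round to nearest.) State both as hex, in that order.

91% shade:
  R: 165 + 0.91×(0−165) = 165 − 150.15 = 14.85 → 15
  G: 173 + 0.91×(0−173) = 173 − 157.43 = 15.57 → 16
  B: 164 − 149.24 = 14.76 → 15
  → #0f100f
24% shade:
  R: 165 − 39.6 = 125.4 → 125
  G: 173 − 41.52 = 131.48 → 131
  B: 164 − 39.36 = 124.64 → 125
  → #7d837d

#0f100f, #7d837d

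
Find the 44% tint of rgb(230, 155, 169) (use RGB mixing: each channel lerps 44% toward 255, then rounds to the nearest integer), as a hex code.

Lerp each channel 44% toward 255:
  R: 230 + 11 = 241 → 241
  G: 155 + 0.44×(255−155) = 155 + 44 = 199 → 199
  B: 169 + 37.84 = 206.84 → 207
rgb(241, 199, 207) = #F1C7CF.

#F1C7CF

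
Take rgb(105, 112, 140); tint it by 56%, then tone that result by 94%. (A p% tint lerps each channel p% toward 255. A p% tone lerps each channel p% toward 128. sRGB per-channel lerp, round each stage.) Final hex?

#848485

Lerp each channel 56% toward 255:
  R: 105 + 84 = 189 → 189
  G: 112 + 0.56×(255−112) = 112 + 80.08 = 192.08 → 192
  B: 140 + 64.4 = 204.4 → 204
After the tint: rgb(189, 192, 204) = #bdc0cc.
Lerp each channel 94% toward 128:
  R: 189 + 0.94×(128−189) = 189 − 57.34 = 131.66 → 132
  G: 192 − 60.16 = 131.84 → 132
  B: 204 + 0.94×(128−204) = 204 − 71.44 = 132.56 → 133
rgb(132, 132, 133) = #848485.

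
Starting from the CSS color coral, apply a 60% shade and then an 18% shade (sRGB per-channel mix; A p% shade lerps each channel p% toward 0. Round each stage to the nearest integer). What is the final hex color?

#542A1A

CSS coral is rgb(255, 127, 80).
Lerp each channel 60% toward 0:
  R: 255 + 0.6×(0−255) = 255 − 153 = 102 → 102
  G: 127 − 76.2 = 50.8 → 51
  B: 80 + 0.6×(0−80) = 80 − 48 = 32 → 32
After the shade: rgb(102, 51, 32) = #663320.
An 18% shade moves each channel 18% toward 0:
  R: 102 + 0.18×(0−102) = 102 − 18.36 = 83.64 → 84
  G: 51 + 0.18×(0−51) = 51 − 9.18 = 41.82 → 42
  B: 32 + 0.18×(0−32) = 32 − 5.76 = 26.24 → 26
rgb(84, 42, 26) = #542A1A.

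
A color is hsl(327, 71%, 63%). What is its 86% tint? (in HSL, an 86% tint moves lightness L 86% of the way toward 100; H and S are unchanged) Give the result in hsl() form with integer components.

L moves 86% from 63 toward 100: 63 + 31.82 = 94.82 → 95.
H and S are unchanged.

hsl(327, 71%, 95%)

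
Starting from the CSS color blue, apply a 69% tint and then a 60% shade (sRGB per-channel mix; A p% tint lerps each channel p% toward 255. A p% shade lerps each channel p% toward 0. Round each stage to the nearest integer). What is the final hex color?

CSS blue is rgb(0, 0, 255).
Lerp each channel 69% toward 255:
  R: 0 + 0.69×(255−0) = 0 + 175.95 = 175.95 → 176
  G: 0 + 0.69×(255−0) = 0 + 175.95 = 175.95 → 176
  B: 255 + 0.69×(255−255) = 255 + 0 = 255 → 255
After the tint: rgb(176, 176, 255) = #B0B0FF.
Per channel, c → c + 0.6(0 − c):
  R: 176 + 0.6×(0−176) = 176 − 105.6 = 70.4 → 70
  G: 176 − 105.6 = 70.4 → 70
  B: 255 + 0.6×(0−255) = 255 − 153 = 102 → 102
rgb(70, 70, 102) = #464666.

#464666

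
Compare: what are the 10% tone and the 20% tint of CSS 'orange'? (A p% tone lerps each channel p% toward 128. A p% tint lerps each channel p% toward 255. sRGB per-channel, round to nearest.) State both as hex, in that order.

CSS orange is rgb(255, 165, 0).
10% tone:
  R: 255 − 12.7 = 242.3 → 242
  G: 165 + 0.1×(128−165) = 165 − 3.7 = 161.3 → 161
  B: 0 + 0.1×(128−0) = 0 + 12.8 = 12.8 → 13
  → #F2A10D
20% tint:
  R: 255 + 0 = 255 → 255
  G: 165 + 0.2×(255−165) = 165 + 18 = 183 → 183
  B: 0 + 0.2×(255−0) = 0 + 51 = 51 → 51
  → #FFB733

#F2A10D, #FFB733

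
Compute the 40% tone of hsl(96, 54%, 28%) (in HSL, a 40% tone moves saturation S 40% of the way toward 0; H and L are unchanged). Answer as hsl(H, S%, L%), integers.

hsl(96, 32%, 28%)

S moves 40% from 54 toward 0: 54 − 21.6 = 32.4 → 32.
H and L are unchanged.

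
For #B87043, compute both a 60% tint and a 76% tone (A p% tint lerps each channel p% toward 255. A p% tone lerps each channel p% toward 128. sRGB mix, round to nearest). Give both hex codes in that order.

#E3C6B4, #8D7C71

#B87043 is rgb(184, 112, 67).
60% tint:
  R: 184 + 42.6 = 226.6 → 227
  G: 112 + 85.8 = 197.8 → 198
  B: 67 + 0.6×(255−67) = 67 + 112.8 = 179.8 → 180
  → #E3C6B4
76% tone:
  R: 184 + 0.76×(128−184) = 184 − 42.56 = 141.44 → 141
  G: 112 + 12.16 = 124.16 → 124
  B: 67 + 46.36 = 113.36 → 113
  → #8D7C71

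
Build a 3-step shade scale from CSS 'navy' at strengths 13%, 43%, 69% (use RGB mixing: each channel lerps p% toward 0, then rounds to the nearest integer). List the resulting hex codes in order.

#00006F, #000049, #000028

CSS navy is rgb(0, 0, 128).
13%: (0→0, 0→0, 128 − 16.64 = 111.36→111) → #00006F
43%: (0→0, 0→0, 128 − 55.04 = 72.96→73) → #000049
69%: (0→0, 0→0, 128 − 88.32 = 39.68→40) → #000028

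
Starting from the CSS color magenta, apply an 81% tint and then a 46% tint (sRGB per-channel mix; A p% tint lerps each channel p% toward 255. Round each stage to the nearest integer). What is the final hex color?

CSS magenta is rgb(255, 0, 255).
An 81% tint moves each channel 81% toward 255:
  R: 255 + 0 = 255 → 255
  G: 0 + 0.81×(255−0) = 0 + 206.55 = 206.55 → 207
  B: 255 + 0 = 255 → 255
After the tint: rgb(255, 207, 255) = #ffcfff.
Lerp each channel 46% toward 255:
  R: 255 + 0.46×(255−255) = 255 + 0 = 255 → 255
  G: 207 + 22.08 = 229.08 → 229
  B: 255 + 0.46×(255−255) = 255 + 0 = 255 → 255
rgb(255, 229, 255) = #ffe5ff.

#ffe5ff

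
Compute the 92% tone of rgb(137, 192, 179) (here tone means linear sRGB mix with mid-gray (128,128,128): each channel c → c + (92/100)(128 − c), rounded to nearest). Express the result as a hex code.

Per channel, c → c + 0.92(128 − c):
  R: 137 + 0.92×(128−137) = 137 − 8.28 = 128.72 → 129
  G: 192 − 58.88 = 133.12 → 133
  B: 179 + 0.92×(128−179) = 179 − 46.92 = 132.08 → 132
rgb(129, 133, 132) = #818584.

#818584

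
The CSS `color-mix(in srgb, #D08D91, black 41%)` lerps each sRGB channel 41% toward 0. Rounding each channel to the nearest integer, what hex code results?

#7B5356

#D08D91 is rgb(208, 141, 145).
Lerp each channel 41% toward 0:
  R: 208 − 85.28 = 122.72 → 123
  G: 141 + 0.41×(0−141) = 141 − 57.81 = 83.19 → 83
  B: 145 + 0.41×(0−145) = 145 − 59.45 = 85.55 → 86
rgb(123, 83, 86) = #7B5356.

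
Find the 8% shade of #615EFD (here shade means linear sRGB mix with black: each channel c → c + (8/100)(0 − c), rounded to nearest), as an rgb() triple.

rgb(89, 86, 233)

#615EFD is rgb(97, 94, 253).
An 8% shade moves each channel 8% toward 0:
  R: 97 + 0.08×(0−97) = 97 − 7.76 = 89.24 → 89
  G: 94 + 0.08×(0−94) = 94 − 7.52 = 86.48 → 86
  B: 253 − 20.24 = 232.76 → 233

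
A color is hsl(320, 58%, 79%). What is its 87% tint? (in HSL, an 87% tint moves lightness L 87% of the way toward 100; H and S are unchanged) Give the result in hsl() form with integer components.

L moves 87% from 79 toward 100: 79 + 18.27 = 97.27 → 97.
H and S are unchanged.

hsl(320, 58%, 97%)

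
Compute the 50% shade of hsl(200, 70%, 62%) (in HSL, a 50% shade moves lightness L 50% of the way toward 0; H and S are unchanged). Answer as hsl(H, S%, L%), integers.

L moves 50% from 62 toward 0: 62 − 31 = 31 → 31.
H and S are unchanged.

hsl(200, 70%, 31%)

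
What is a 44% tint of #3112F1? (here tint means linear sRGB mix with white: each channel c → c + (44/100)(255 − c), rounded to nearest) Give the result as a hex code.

#3112F1 is rgb(49, 18, 241).
Lerp each channel 44% toward 255:
  R: 49 + 90.64 = 139.64 → 140
  G: 18 + 104.28 = 122.28 → 122
  B: 241 + 0.44×(255−241) = 241 + 6.16 = 247.16 → 247
rgb(140, 122, 247) = #8C7AF7.

#8C7AF7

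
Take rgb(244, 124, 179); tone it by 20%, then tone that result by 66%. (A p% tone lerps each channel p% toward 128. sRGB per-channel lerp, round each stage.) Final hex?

#a07f8e

Per channel, c → c + 0.2(128 − c):
  R: 244 + 0.2×(128−244) = 244 − 23.2 = 220.8 → 221
  G: 124 + 0.2×(128−124) = 124 + 0.8 = 124.8 → 125
  B: 179 − 10.2 = 168.8 → 169
After the tone: rgb(221, 125, 169) = #dd7da9.
A 66% tone moves each channel 66% toward 128:
  R: 221 − 61.38 = 159.62 → 160
  G: 125 + 1.98 = 126.98 → 127
  B: 169 + 0.66×(128−169) = 169 − 27.06 = 141.94 → 142
rgb(160, 127, 142) = #a07f8e.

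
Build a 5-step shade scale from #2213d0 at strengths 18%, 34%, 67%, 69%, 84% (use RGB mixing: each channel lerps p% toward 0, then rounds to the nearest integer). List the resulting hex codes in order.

#1c10ab, #160d89, #0b0645, #0b0640, #050321

#2213d0 is rgb(34, 19, 208).
18%: (34 − 6.12 = 27.88→28, 19 − 3.42 = 15.58→16, 208 − 37.44 = 170.56→171) → #1c10ab
34%: (34 − 11.56 = 22.44→22, 19 − 6.46 = 12.54→13, 208 − 70.72 = 137.28→137) → #160d89
67%: (34 − 22.78 = 11.22→11, 19 − 12.73 = 6.27→6, 208 − 139.36 = 68.64→69) → #0b0645
69%: (34 − 23.46 = 10.54→11, 19 − 13.11 = 5.89→6, 208 − 143.52 = 64.48→64) → #0b0640
84%: (34 − 28.56 = 5.44→5, 19 − 15.96 = 3.04→3, 208 − 174.72 = 33.28→33) → #050321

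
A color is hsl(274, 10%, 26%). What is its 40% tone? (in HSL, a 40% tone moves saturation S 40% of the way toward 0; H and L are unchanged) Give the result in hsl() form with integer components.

S moves 40% from 10 toward 0: 10 − 4 = 6 → 6.
H and L are unchanged.

hsl(274, 6%, 26%)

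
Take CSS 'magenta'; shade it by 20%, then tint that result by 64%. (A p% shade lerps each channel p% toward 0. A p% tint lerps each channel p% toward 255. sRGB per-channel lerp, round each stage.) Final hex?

CSS magenta is rgb(255, 0, 255).
Per channel, c → c + 0.2(0 − c):
  R: 255 + 0.2×(0−255) = 255 − 51 = 204 → 204
  G: 0 + 0.2×(0−0) = 0 + 0 = 0 → 0
  B: 255 − 51 = 204 → 204
After the shade: rgb(204, 0, 204) = #cc00cc.
Lerp each channel 64% toward 255:
  R: 204 + 0.64×(255−204) = 204 + 32.64 = 236.64 → 237
  G: 0 + 163.2 = 163.2 → 163
  B: 204 + 0.64×(255−204) = 204 + 32.64 = 236.64 → 237
rgb(237, 163, 237) = #eda3ed.

#eda3ed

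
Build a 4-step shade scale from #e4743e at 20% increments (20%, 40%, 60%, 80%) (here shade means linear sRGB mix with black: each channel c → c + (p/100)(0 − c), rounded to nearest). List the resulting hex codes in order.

#b65d32, #894625, #5b2e19, #2e170c

#e4743e is rgb(228, 116, 62).
20%: (228 − 45.6 = 182.4→182, 116 − 23.2 = 92.8→93, 62 − 12.4 = 49.6→50) → #b65d32
40%: (228 − 91.2 = 136.8→137, 116 − 46.4 = 69.6→70, 62 − 24.8 = 37.2→37) → #894625
60%: (228 − 136.8 = 91.2→91, 116 − 69.6 = 46.4→46, 62 − 37.2 = 24.8→25) → #5b2e19
80%: (228 − 182.4 = 45.6→46, 116 − 92.8 = 23.2→23, 62 − 49.6 = 12.4→12) → #2e170c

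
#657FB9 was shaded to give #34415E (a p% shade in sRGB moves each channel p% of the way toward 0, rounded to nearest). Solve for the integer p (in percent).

#657FB9 is rgb(101, 127, 185); #34415E is rgb(52, 65, 94).
On the B channel (widest range): 94 ≈ 185 + (p/100)(0 − 185), so p ≈ 100×(94 − 185)/(0 − 185) = -9100/-185 = 49.19.
p = 49 reproduces all three channels after rounding.

49%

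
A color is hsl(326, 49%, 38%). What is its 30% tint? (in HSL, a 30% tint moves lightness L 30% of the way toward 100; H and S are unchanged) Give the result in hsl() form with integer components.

L moves 30% from 38 toward 100: 38 + 18.6 = 56.6 → 57.
H and S are unchanged.

hsl(326, 49%, 57%)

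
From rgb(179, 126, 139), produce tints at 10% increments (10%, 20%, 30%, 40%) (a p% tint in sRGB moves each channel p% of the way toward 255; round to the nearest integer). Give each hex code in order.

#BB8B97, #C298A2, #CAA5AE, #D1B2B9

10%: (179 + 7.6 = 186.6→187, 126 + 12.9 = 138.9→139, 139 + 11.6 = 150.6→151) → #BB8B97
20%: (179 + 15.2 = 194.2→194, 126 + 25.8 = 151.8→152, 139 + 23.2 = 162.2→162) → #C298A2
30%: (179 + 22.8 = 201.8→202, 126 + 38.7 = 164.7→165, 139 + 34.8 = 173.8→174) → #CAA5AE
40%: (179 + 30.4 = 209.4→209, 126 + 51.6 = 177.6→178, 139 + 46.4 = 185.4→185) → #D1B2B9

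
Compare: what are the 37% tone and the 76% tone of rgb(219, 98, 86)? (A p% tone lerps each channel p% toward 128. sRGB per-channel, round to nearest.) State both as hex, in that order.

37% tone:
  R: 219 + 0.37×(128−219) = 219 − 33.67 = 185.33 → 185
  G: 98 + 11.1 = 109.1 → 109
  B: 86 + 15.54 = 101.54 → 102
  → #b96d66
76% tone:
  R: 219 + 0.76×(128−219) = 219 − 69.16 = 149.84 → 150
  G: 98 + 0.76×(128−98) = 98 + 22.8 = 120.8 → 121
  B: 86 + 0.76×(128−86) = 86 + 31.92 = 117.92 → 118
  → #967976

#b96d66, #967976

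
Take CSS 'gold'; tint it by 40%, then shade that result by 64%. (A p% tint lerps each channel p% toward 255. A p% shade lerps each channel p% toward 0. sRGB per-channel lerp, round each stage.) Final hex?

#5C5325

CSS gold is rgb(255, 215, 0).
A 40% tint moves each channel 40% toward 255:
  R: 255 + 0.4×(255−255) = 255 + 0 = 255 → 255
  G: 215 + 0.4×(255−215) = 215 + 16 = 231 → 231
  B: 0 + 102 = 102 → 102
After the tint: rgb(255, 231, 102) = #FFE766.
Lerp each channel 64% toward 0:
  R: 255 + 0.64×(0−255) = 255 − 163.2 = 91.8 → 92
  G: 231 − 147.84 = 83.16 → 83
  B: 102 − 65.28 = 36.72 → 37
rgb(92, 83, 37) = #5C5325.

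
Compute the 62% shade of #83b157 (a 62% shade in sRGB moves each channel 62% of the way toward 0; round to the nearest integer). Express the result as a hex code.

#83b157 is rgb(131, 177, 87).
A 62% shade moves each channel 62% toward 0:
  R: 131 + 0.62×(0−131) = 131 − 81.22 = 49.78 → 50
  G: 177 − 109.74 = 67.26 → 67
  B: 87 − 53.94 = 33.06 → 33
rgb(50, 67, 33) = #324321.

#324321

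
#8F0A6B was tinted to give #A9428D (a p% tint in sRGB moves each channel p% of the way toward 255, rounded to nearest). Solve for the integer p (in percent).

#8F0A6B is rgb(143, 10, 107); #A9428D is rgb(169, 66, 141).
On the G channel (widest range): 66 ≈ 10 + (p/100)(255 − 10), so p ≈ 100×(66 − 10)/(255 − 10) = 5600/245 = 22.86.
p = 23 reproduces all three channels after rounding.

23%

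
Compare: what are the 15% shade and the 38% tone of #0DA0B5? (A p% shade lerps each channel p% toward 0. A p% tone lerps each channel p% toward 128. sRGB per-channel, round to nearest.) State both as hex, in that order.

#0DA0B5 is rgb(13, 160, 181).
15% shade:
  R: 13 + 0.15×(0−13) = 13 − 1.95 = 11.05 → 11
  G: 160 + 0.15×(0−160) = 160 − 24 = 136 → 136
  B: 181 + 0.15×(0−181) = 181 − 27.15 = 153.85 → 154
  → #0B889A
38% tone:
  R: 13 + 0.38×(128−13) = 13 + 43.7 = 56.7 → 57
  G: 160 + 0.38×(128−160) = 160 − 12.16 = 147.84 → 148
  B: 181 + 0.38×(128−181) = 181 − 20.14 = 160.86 → 161
  → #3994A1

#0B889A, #3994A1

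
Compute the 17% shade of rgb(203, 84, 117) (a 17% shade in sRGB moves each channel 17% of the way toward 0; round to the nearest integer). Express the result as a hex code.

#A84661

Per channel, c → c + 0.17(0 − c):
  R: 203 + 0.17×(0−203) = 203 − 34.51 = 168.49 → 168
  G: 84 + 0.17×(0−84) = 84 − 14.28 = 69.72 → 70
  B: 117 − 19.89 = 97.11 → 97
rgb(168, 70, 97) = #A84661.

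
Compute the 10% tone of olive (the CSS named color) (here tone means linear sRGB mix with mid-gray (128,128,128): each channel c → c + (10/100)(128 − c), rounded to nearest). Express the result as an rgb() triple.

rgb(128, 128, 13)

CSS olive is rgb(128, 128, 0).
Lerp each channel 10% toward 128:
  R: 128 + 0.1×(128−128) = 128 + 0 = 128 → 128
  G: 128 + 0 = 128 → 128
  B: 0 + 0.1×(128−0) = 0 + 12.8 = 12.8 → 13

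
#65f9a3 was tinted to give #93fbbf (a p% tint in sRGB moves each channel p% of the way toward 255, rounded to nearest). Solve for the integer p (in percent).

30%

#65f9a3 is rgb(101, 249, 163); #93fbbf is rgb(147, 251, 191).
On the R channel (widest range): 147 ≈ 101 + (p/100)(255 − 101), so p ≈ 100×(147 − 101)/(255 − 101) = 4600/154 = 29.87.
p = 30 reproduces all three channels after rounding.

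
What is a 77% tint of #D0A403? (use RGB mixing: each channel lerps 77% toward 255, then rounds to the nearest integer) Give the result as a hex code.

#F4EAC5

#D0A403 is rgb(208, 164, 3).
Lerp each channel 77% toward 255:
  R: 208 + 36.19 = 244.19 → 244
  G: 164 + 70.07 = 234.07 → 234
  B: 3 + 194.04 = 197.04 → 197
rgb(244, 234, 197) = #F4EAC5.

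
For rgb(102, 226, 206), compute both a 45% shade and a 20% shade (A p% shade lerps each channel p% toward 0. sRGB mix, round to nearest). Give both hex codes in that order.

#387C71, #52B5A5

45% shade:
  R: 102 − 45.9 = 56.1 → 56
  G: 226 + 0.45×(0−226) = 226 − 101.7 = 124.3 → 124
  B: 206 + 0.45×(0−206) = 206 − 92.7 = 113.3 → 113
  → #387C71
20% shade:
  R: 102 + 0.2×(0−102) = 102 − 20.4 = 81.6 → 82
  G: 226 + 0.2×(0−226) = 226 − 45.2 = 180.8 → 181
  B: 206 + 0.2×(0−206) = 206 − 41.2 = 164.8 → 165
  → #52B5A5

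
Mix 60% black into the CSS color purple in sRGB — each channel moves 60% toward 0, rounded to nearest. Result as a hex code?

CSS purple is rgb(128, 0, 128).
Lerp each channel 60% toward 0:
  R: 128 − 76.8 = 51.2 → 51
  G: 0 + 0.6×(0−0) = 0 + 0 = 0 → 0
  B: 128 − 76.8 = 51.2 → 51
rgb(51, 0, 51) = #330033.

#330033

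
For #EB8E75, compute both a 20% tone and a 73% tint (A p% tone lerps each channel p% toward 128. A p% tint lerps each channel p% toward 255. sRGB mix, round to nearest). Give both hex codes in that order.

#EB8E75 is rgb(235, 142, 117).
20% tone:
  R: 235 − 21.4 = 213.6 → 214
  G: 142 + 0.2×(128−142) = 142 − 2.8 = 139.2 → 139
  B: 117 + 2.2 = 119.2 → 119
  → #D68B77
73% tint:
  R: 235 + 0.73×(255−235) = 235 + 14.6 = 249.6 → 250
  G: 142 + 0.73×(255−142) = 142 + 82.49 = 224.49 → 224
  B: 117 + 100.74 = 217.74 → 218
  → #FAE0DA

#D68B77, #FAE0DA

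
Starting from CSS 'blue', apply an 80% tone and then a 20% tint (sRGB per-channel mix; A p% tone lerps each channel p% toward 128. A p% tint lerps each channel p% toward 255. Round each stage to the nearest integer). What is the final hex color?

CSS blue is rgb(0, 0, 255).
Lerp each channel 80% toward 128:
  R: 0 + 0.8×(128−0) = 0 + 102.4 = 102.4 → 102
  G: 0 + 102.4 = 102.4 → 102
  B: 255 + 0.8×(128−255) = 255 − 101.6 = 153.4 → 153
After the tone: rgb(102, 102, 153) = #666699.
Per channel, c → c + 0.2(255 − c):
  R: 102 + 0.2×(255−102) = 102 + 30.6 = 132.6 → 133
  G: 102 + 0.2×(255−102) = 102 + 30.6 = 132.6 → 133
  B: 153 + 20.4 = 173.4 → 173
rgb(133, 133, 173) = #8585ad.

#8585ad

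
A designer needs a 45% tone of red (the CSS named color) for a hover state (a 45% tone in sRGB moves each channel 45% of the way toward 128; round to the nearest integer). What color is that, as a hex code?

#C63A3A

CSS red is rgb(255, 0, 0).
A 45% tone moves each channel 45% toward 128:
  R: 255 − 57.15 = 197.85 → 198
  G: 0 + 0.45×(128−0) = 0 + 57.6 = 57.6 → 58
  B: 0 + 57.6 = 57.6 → 58
rgb(198, 58, 58) = #C63A3A.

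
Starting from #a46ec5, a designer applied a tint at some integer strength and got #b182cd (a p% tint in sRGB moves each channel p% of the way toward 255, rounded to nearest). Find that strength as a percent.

#a46ec5 is rgb(164, 110, 197); #b182cd is rgb(177, 130, 205).
On the G channel (widest range): 130 ≈ 110 + (p/100)(255 − 110), so p ≈ 100×(130 − 110)/(255 − 110) = 2000/145 = 13.79.
p = 14 reproduces all three channels after rounding.

14%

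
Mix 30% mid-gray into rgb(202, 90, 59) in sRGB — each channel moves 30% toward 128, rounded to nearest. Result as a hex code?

A 30% tone moves each channel 30% toward 128:
  R: 202 − 22.2 = 179.8 → 180
  G: 90 + 0.3×(128−90) = 90 + 11.4 = 101.4 → 101
  B: 59 + 0.3×(128−59) = 59 + 20.7 = 79.7 → 80
rgb(180, 101, 80) = #B46550.

#B46550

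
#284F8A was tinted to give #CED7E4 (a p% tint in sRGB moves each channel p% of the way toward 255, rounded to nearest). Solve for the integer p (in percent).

77%

#284F8A is rgb(40, 79, 138); #CED7E4 is rgb(206, 215, 228).
On the R channel (widest range): 206 ≈ 40 + (p/100)(255 − 40), so p ≈ 100×(206 − 40)/(255 − 40) = 16600/215 = 77.21.
p = 77 reproduces all three channels after rounding.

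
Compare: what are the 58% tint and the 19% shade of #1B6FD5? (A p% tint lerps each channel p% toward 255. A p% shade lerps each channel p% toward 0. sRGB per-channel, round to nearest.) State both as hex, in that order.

#9FC3ED, #165AAD

#1B6FD5 is rgb(27, 111, 213).
58% tint:
  R: 27 + 132.24 = 159.24 → 159
  G: 111 + 0.58×(255−111) = 111 + 83.52 = 194.52 → 195
  B: 213 + 0.58×(255−213) = 213 + 24.36 = 237.36 → 237
  → #9FC3ED
19% shade:
  R: 27 − 5.13 = 21.87 → 22
  G: 111 + 0.19×(0−111) = 111 − 21.09 = 89.91 → 90
  B: 213 − 40.47 = 172.53 → 173
  → #165AAD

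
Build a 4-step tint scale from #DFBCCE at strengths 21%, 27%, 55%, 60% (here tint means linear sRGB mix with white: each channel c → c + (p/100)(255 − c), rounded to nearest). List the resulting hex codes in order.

#E6CAD8, #E8CEDB, #F1E1E9, #F2E4EB

#DFBCCE is rgb(223, 188, 206).
21%: (223 + 6.72 = 229.72→230, 188 + 14.07 = 202.07→202, 206 + 10.29 = 216.29→216) → #E6CAD8
27%: (223 + 8.64 = 231.64→232, 188 + 18.09 = 206.09→206, 206 + 13.23 = 219.23→219) → #E8CEDB
55%: (223 + 17.6 = 240.6→241, 188 + 36.85 = 224.85→225, 206 + 26.95 = 232.95→233) → #F1E1E9
60%: (223 + 19.2 = 242.2→242, 188 + 40.2 = 228.2→228, 206 + 29.4 = 235.4→235) → #F2E4EB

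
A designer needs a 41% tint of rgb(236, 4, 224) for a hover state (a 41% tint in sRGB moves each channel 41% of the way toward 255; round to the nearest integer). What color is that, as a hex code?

#F46BED

Per channel, c → c + 0.41(255 − c):
  R: 236 + 7.79 = 243.79 → 244
  G: 4 + 0.41×(255−4) = 4 + 102.91 = 106.91 → 107
  B: 224 + 12.71 = 236.71 → 237
rgb(244, 107, 237) = #F46BED.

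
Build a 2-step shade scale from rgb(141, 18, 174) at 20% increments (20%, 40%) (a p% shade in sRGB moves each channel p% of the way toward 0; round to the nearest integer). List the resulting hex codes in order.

20%: (141 − 28.2 = 112.8→113, 18 − 3.6 = 14.4→14, 174 − 34.8 = 139.2→139) → #710E8B
40%: (141 − 56.4 = 84.6→85, 18 − 7.2 = 10.8→11, 174 − 69.6 = 104.4→104) → #550B68

#710E8B, #550B68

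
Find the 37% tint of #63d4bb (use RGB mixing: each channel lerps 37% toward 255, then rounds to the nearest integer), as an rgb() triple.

rgb(157, 228, 212)

#63d4bb is rgb(99, 212, 187).
Lerp each channel 37% toward 255:
  R: 99 + 0.37×(255−99) = 99 + 57.72 = 156.72 → 157
  G: 212 + 0.37×(255−212) = 212 + 15.91 = 227.91 → 228
  B: 187 + 0.37×(255−187) = 187 + 25.16 = 212.16 → 212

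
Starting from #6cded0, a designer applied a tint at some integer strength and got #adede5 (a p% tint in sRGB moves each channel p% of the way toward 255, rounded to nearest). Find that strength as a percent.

44%

#6cded0 is rgb(108, 222, 208); #adede5 is rgb(173, 237, 229).
On the R channel (widest range): 173 ≈ 108 + (p/100)(255 − 108), so p ≈ 100×(173 − 108)/(255 − 108) = 6500/147 = 44.22.
p = 44 reproduces all three channels after rounding.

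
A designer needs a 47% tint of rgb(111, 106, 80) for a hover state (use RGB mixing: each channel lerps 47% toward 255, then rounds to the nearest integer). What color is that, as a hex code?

#b3b0a2

A 47% tint moves each channel 47% toward 255:
  R: 111 + 67.68 = 178.68 → 179
  G: 106 + 70.03 = 176.03 → 176
  B: 80 + 82.25 = 162.25 → 162
rgb(179, 176, 162) = #b3b0a2.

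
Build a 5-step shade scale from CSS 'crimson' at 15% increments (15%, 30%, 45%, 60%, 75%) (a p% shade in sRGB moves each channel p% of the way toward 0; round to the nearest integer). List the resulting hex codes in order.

#BB1133, #9A0E2A, #790B21, #580818, #37050F

CSS crimson is rgb(220, 20, 60).
15%: (220 − 33 = 187→187, 20 − 3 = 17→17, 60 − 9 = 51→51) → #BB1133
30%: (220 − 66 = 154→154, 20 − 6 = 14→14, 60 − 18 = 42→42) → #9A0E2A
45%: (220 − 99 = 121→121, 20 − 9 = 11→11, 60 − 27 = 33→33) → #790B21
60%: (220 − 132 = 88→88, 20 − 12 = 8→8, 60 − 36 = 24→24) → #580818
75%: (220 − 165 = 55→55, 20 − 15 = 5→5, 60 − 45 = 15→15) → #37050F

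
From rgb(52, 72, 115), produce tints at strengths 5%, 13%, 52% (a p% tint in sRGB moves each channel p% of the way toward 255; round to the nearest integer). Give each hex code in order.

#3e517a, #4e6085, #9ea7bc

5%: (52 + 10.15 = 62.15→62, 72 + 9.15 = 81.15→81, 115 + 7 = 122→122) → #3e517a
13%: (52 + 26.39 = 78.39→78, 72 + 23.79 = 95.79→96, 115 + 18.2 = 133.2→133) → #4e6085
52%: (52 + 105.56 = 157.56→158, 72 + 95.16 = 167.16→167, 115 + 72.8 = 187.8→188) → #9ea7bc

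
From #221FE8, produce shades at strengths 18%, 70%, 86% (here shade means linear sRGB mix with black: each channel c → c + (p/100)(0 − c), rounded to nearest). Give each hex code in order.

#1C19BE, #0A0946, #050420

#221FE8 is rgb(34, 31, 232).
18%: (34 − 6.12 = 27.88→28, 31 − 5.58 = 25.42→25, 232 − 41.76 = 190.24→190) → #1C19BE
70%: (34 − 23.8 = 10.2→10, 31 − 21.7 = 9.3→9, 232 − 162.4 = 69.6→70) → #0A0946
86%: (34 − 29.24 = 4.76→5, 31 − 26.66 = 4.34→4, 232 − 199.52 = 32.48→32) → #050420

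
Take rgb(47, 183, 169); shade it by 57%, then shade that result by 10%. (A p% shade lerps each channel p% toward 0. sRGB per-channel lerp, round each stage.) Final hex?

Lerp each channel 57% toward 0:
  R: 47 + 0.57×(0−47) = 47 − 26.79 = 20.21 → 20
  G: 183 − 104.31 = 78.69 → 79
  B: 169 − 96.33 = 72.67 → 73
After the shade: rgb(20, 79, 73) = #144F49.
A 10% shade moves each channel 10% toward 0:
  R: 20 + 0.1×(0−20) = 20 − 2 = 18 → 18
  G: 79 + 0.1×(0−79) = 79 − 7.9 = 71.1 → 71
  B: 73 + 0.1×(0−73) = 73 − 7.3 = 65.7 → 66
rgb(18, 71, 66) = #124742.

#124742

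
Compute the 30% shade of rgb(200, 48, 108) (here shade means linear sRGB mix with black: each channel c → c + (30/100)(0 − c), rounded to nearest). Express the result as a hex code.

#8C224C

Lerp each channel 30% toward 0:
  R: 200 − 60 = 140 → 140
  G: 48 + 0.3×(0−48) = 48 − 14.4 = 33.6 → 34
  B: 108 + 0.3×(0−108) = 108 − 32.4 = 75.6 → 76
rgb(140, 34, 76) = #8C224C.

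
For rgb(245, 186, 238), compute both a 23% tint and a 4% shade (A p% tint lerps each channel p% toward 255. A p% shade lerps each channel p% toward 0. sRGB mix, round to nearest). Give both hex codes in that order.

23% tint:
  R: 245 + 0.23×(255−245) = 245 + 2.3 = 247.3 → 247
  G: 186 + 15.87 = 201.87 → 202
  B: 238 + 3.91 = 241.91 → 242
  → #F7CAF2
4% shade:
  R: 245 + 0.04×(0−245) = 245 − 9.8 = 235.2 → 235
  G: 186 − 7.44 = 178.56 → 179
  B: 238 − 9.52 = 228.48 → 228
  → #EBB3E4

#F7CAF2, #EBB3E4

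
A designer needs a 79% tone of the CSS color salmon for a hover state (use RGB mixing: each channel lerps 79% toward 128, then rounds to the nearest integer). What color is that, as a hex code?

CSS salmon is rgb(250, 128, 114).
Lerp each channel 79% toward 128:
  R: 250 − 96.38 = 153.62 → 154
  G: 128 + 0.79×(128−128) = 128 + 0 = 128 → 128
  B: 114 + 0.79×(128−114) = 114 + 11.06 = 125.06 → 125
rgb(154, 128, 125) = #9A807D.

#9A807D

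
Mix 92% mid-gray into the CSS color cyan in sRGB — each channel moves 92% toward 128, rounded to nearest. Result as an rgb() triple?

rgb(118, 138, 138)

CSS cyan is rgb(0, 255, 255).
A 92% tone moves each channel 92% toward 128:
  R: 0 + 0.92×(128−0) = 0 + 117.76 = 117.76 → 118
  G: 255 + 0.92×(128−255) = 255 − 116.84 = 138.16 → 138
  B: 255 + 0.92×(128−255) = 255 − 116.84 = 138.16 → 138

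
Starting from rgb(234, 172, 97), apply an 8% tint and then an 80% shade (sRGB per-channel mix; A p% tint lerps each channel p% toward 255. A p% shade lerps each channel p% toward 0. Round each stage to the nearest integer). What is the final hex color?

Lerp each channel 8% toward 255:
  R: 234 + 0.08×(255−234) = 234 + 1.68 = 235.68 → 236
  G: 172 + 0.08×(255−172) = 172 + 6.64 = 178.64 → 179
  B: 97 + 0.08×(255−97) = 97 + 12.64 = 109.64 → 110
After the tint: rgb(236, 179, 110) = #ECB36E.
An 80% shade moves each channel 80% toward 0:
  R: 236 + 0.8×(0−236) = 236 − 188.8 = 47.2 → 47
  G: 179 + 0.8×(0−179) = 179 − 143.2 = 35.8 → 36
  B: 110 + 0.8×(0−110) = 110 − 88 = 22 → 22
rgb(47, 36, 22) = #2F2416.

#2F2416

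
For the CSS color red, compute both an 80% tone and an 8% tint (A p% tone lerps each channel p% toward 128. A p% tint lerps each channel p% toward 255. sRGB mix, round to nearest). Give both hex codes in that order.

#996666, #FF1414

CSS red is rgb(255, 0, 0).
80% tone:
  R: 255 − 101.6 = 153.4 → 153
  G: 0 + 102.4 = 102.4 → 102
  B: 0 + 102.4 = 102.4 → 102
  → #996666
8% tint:
  R: 255 + 0.08×(255−255) = 255 + 0 = 255 → 255
  G: 0 + 0.08×(255−0) = 0 + 20.4 = 20.4 → 20
  B: 0 + 20.4 = 20.4 → 20
  → #FF1414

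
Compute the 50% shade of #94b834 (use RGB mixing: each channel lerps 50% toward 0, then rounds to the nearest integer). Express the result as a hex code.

#4a5c1a

#94b834 is rgb(148, 184, 52).
A 50% shade moves each channel 50% toward 0:
  R: 148 + 0.5×(0−148) = 148 − 74 = 74 → 74
  G: 184 + 0.5×(0−184) = 184 − 92 = 92 → 92
  B: 52 − 26 = 26 → 26
rgb(74, 92, 26) = #4a5c1a.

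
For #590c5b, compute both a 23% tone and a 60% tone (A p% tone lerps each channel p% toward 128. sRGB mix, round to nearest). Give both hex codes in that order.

#622764, #705271

#590c5b is rgb(89, 12, 91).
23% tone:
  R: 89 + 0.23×(128−89) = 89 + 8.97 = 97.97 → 98
  G: 12 + 0.23×(128−12) = 12 + 26.68 = 38.68 → 39
  B: 91 + 0.23×(128−91) = 91 + 8.51 = 99.51 → 100
  → #622764
60% tone:
  R: 89 + 23.4 = 112.4 → 112
  G: 12 + 69.6 = 81.6 → 82
  B: 91 + 22.2 = 113.2 → 113
  → #705271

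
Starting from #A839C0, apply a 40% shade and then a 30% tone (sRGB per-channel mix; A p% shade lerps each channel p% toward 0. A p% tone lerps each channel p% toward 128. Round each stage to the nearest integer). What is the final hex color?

#6D3E77

#A839C0 is rgb(168, 57, 192).
Per channel, c → c + 0.4(0 − c):
  R: 168 − 67.2 = 100.8 → 101
  G: 57 + 0.4×(0−57) = 57 − 22.8 = 34.2 → 34
  B: 192 + 0.4×(0−192) = 192 − 76.8 = 115.2 → 115
After the shade: rgb(101, 34, 115) = #652273.
A 30% tone moves each channel 30% toward 128:
  R: 101 + 8.1 = 109.1 → 109
  G: 34 + 0.3×(128−34) = 34 + 28.2 = 62.2 → 62
  B: 115 + 3.9 = 118.9 → 119
rgb(109, 62, 119) = #6D3E77.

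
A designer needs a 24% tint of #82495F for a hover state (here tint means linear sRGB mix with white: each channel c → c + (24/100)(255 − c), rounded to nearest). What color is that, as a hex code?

#A07585

#82495F is rgb(130, 73, 95).
Per channel, c → c + 0.24(255 − c):
  R: 130 + 0.24×(255−130) = 130 + 30 = 160 → 160
  G: 73 + 0.24×(255−73) = 73 + 43.68 = 116.68 → 117
  B: 95 + 0.24×(255−95) = 95 + 38.4 = 133.4 → 133
rgb(160, 117, 133) = #A07585.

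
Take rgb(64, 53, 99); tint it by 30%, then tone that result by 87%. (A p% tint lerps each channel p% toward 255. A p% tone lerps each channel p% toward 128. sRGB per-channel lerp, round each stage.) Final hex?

#7F7E82

Per channel, c → c + 0.3(255 − c):
  R: 64 + 0.3×(255−64) = 64 + 57.3 = 121.3 → 121
  G: 53 + 0.3×(255−53) = 53 + 60.6 = 113.6 → 114
  B: 99 + 46.8 = 145.8 → 146
After the tint: rgb(121, 114, 146) = #797292.
Lerp each channel 87% toward 128:
  R: 121 + 0.87×(128−121) = 121 + 6.09 = 127.09 → 127
  G: 114 + 0.87×(128−114) = 114 + 12.18 = 126.18 → 126
  B: 146 − 15.66 = 130.34 → 130
rgb(127, 126, 130) = #7F7E82.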